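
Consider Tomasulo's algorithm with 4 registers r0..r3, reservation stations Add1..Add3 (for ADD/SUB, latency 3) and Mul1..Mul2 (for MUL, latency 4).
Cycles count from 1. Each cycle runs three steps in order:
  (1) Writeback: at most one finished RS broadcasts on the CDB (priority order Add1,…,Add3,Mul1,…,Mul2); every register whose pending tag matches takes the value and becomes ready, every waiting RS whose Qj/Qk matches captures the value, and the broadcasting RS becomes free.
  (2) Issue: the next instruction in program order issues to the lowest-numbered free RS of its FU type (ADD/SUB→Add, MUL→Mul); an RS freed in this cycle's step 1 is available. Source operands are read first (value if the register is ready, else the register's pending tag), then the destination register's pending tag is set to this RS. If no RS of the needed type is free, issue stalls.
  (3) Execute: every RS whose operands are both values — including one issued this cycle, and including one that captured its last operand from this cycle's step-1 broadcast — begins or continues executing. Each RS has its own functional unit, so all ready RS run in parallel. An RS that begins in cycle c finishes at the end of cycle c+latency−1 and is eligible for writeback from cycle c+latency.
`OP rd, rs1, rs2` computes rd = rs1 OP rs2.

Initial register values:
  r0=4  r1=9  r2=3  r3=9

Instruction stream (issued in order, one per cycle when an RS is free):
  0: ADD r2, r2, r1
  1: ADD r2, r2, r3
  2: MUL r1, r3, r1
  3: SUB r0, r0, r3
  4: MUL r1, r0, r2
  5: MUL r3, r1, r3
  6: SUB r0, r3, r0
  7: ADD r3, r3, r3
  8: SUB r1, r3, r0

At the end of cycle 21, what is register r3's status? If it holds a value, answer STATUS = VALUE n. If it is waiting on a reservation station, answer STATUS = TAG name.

STATUS = VALUE -1890

  c1: issue ADD r2<-Add1  regs: r0:4,r1:9,r2:Add1,r3:9
  c2: issue ADD r2<-Add2  regs: r0:4,r1:9,r2:Add2,r3:9
  c3: issue MUL r1<-Mul1  regs: r0:4,r1:Mul1,r2:Add2,r3:9
  c4: CDB Add1=12; issue SUB r0<-Add1  regs: r0:Add1,r1:Mul1,r2:Add2,r3:9
  c5: issue MUL r1<-Mul2  regs: r0:Add1,r1:Mul2,r2:Add2,r3:9
  c6: stall  regs: r0:Add1,r1:Mul2,r2:Add2,r3:9
  c7: CDB Add1=-5; stall  regs: r0:-5,r1:Mul2,r2:Add2,r3:9
  c8: CDB Add2=21; stall  regs: r0:-5,r1:Mul2,r2:21,r3:9
  c9: CDB Mul1=81; issue MUL r3<-Mul1  regs: r0:-5,r1:Mul2,r2:21,r3:Mul1
  c10: issue SUB r0<-Add1  regs: r0:Add1,r1:Mul2,r2:21,r3:Mul1
  c11: issue ADD r3<-Add2  regs: r0:Add1,r1:Mul2,r2:21,r3:Add2
  c12: CDB Mul2=-105; issue SUB r1<-Add3  regs: r0:Add1,r1:Add3,r2:21,r3:Add2
  c13: -  regs: r0:Add1,r1:Add3,r2:21,r3:Add2
  c14: -  regs: r0:Add1,r1:Add3,r2:21,r3:Add2
  c15: -  regs: r0:Add1,r1:Add3,r2:21,r3:Add2
  c16: CDB Mul1=-945  regs: r0:Add1,r1:Add3,r2:21,r3:Add2
  c17: -  regs: r0:Add1,r1:Add3,r2:21,r3:Add2
  c18: -  regs: r0:Add1,r1:Add3,r2:21,r3:Add2
  c19: CDB Add1=-940  regs: r0:-940,r1:Add3,r2:21,r3:Add2
  c20: CDB Add2=-1890  regs: r0:-940,r1:Add3,r2:21,r3:-1890
  c21: -  regs: r0:-940,r1:Add3,r2:21,r3:-1890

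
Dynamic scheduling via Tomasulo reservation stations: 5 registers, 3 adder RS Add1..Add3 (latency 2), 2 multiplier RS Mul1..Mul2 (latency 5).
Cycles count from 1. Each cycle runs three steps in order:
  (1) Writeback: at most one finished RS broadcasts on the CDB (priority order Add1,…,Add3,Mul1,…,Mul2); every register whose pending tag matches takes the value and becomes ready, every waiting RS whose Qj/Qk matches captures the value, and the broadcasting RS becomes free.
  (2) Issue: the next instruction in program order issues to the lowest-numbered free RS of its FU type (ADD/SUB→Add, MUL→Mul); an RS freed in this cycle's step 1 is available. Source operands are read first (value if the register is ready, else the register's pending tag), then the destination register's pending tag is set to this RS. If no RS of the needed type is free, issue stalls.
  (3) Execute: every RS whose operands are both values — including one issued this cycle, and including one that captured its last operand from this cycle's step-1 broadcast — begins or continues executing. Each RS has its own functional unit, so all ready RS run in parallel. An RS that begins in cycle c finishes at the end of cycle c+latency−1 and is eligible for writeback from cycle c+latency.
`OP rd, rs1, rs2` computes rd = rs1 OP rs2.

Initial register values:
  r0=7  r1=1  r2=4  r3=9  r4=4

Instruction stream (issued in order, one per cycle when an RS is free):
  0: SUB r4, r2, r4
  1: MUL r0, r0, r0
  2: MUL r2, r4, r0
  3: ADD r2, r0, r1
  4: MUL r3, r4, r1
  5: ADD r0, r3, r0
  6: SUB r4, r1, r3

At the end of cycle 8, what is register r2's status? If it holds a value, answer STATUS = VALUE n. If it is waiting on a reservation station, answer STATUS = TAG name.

STATUS = TAG Add1

c1: issue SUB r4<-Add1 | r0:7,r1:1,r2:4,r3:9,r4:Add1
c2: issue MUL r0<-Mul1 | r0:Mul1,r1:1,r2:4,r3:9,r4:Add1
c3: CDB Add1=0; issue MUL r2<-Mul2 | r0:Mul1,r1:1,r2:Mul2,r3:9,r4:0
c4: issue ADD r2<-Add1 | r0:Mul1,r1:1,r2:Add1,r3:9,r4:0
c5: stall | r0:Mul1,r1:1,r2:Add1,r3:9,r4:0
c6: stall | r0:Mul1,r1:1,r2:Add1,r3:9,r4:0
c7: CDB Mul1=49; issue MUL r3<-Mul1 | r0:49,r1:1,r2:Add1,r3:Mul1,r4:0
c8: issue ADD r0<-Add2 | r0:Add2,r1:1,r2:Add1,r3:Mul1,r4:0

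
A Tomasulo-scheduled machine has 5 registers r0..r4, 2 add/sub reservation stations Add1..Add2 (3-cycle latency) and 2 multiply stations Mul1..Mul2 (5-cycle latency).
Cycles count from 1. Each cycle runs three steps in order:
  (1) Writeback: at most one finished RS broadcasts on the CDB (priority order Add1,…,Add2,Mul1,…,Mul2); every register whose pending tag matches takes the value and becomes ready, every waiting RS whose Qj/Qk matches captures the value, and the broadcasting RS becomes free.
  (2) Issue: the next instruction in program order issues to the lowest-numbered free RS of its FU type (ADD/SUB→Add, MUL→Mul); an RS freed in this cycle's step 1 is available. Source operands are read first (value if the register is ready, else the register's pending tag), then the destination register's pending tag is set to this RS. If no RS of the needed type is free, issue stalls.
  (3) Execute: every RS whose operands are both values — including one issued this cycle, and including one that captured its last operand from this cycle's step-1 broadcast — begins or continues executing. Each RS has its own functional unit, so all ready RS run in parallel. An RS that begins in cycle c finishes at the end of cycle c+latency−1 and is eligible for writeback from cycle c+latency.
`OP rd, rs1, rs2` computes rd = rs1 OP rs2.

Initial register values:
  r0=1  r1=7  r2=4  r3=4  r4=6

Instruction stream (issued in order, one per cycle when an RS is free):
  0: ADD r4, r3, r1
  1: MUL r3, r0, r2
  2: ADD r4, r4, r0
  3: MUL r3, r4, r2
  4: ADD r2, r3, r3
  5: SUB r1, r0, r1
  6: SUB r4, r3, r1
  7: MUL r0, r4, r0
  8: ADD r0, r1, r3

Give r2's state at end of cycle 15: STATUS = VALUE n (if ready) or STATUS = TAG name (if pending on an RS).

STATUS = VALUE 96

c1: issue ADD r4<-Add1 | r0:1,r1:7,r2:4,r3:4,r4:Add1
c2: issue MUL r3<-Mul1 | r0:1,r1:7,r2:4,r3:Mul1,r4:Add1
c3: issue ADD r4<-Add2 | r0:1,r1:7,r2:4,r3:Mul1,r4:Add2
c4: CDB Add1=11; issue MUL r3<-Mul2 | r0:1,r1:7,r2:4,r3:Mul2,r4:Add2
c5: issue ADD r2<-Add1 | r0:1,r1:7,r2:Add1,r3:Mul2,r4:Add2
c6: stall | r0:1,r1:7,r2:Add1,r3:Mul2,r4:Add2
c7: CDB Add2=12; issue SUB r1<-Add2 | r0:1,r1:Add2,r2:Add1,r3:Mul2,r4:12
c8: CDB Mul1=4; stall | r0:1,r1:Add2,r2:Add1,r3:Mul2,r4:12
c9: stall | r0:1,r1:Add2,r2:Add1,r3:Mul2,r4:12
c10: CDB Add2=-6; issue SUB r4<-Add2 | r0:1,r1:-6,r2:Add1,r3:Mul2,r4:Add2
c11: issue MUL r0<-Mul1 | r0:Mul1,r1:-6,r2:Add1,r3:Mul2,r4:Add2
c12: CDB Mul2=48; stall | r0:Mul1,r1:-6,r2:Add1,r3:48,r4:Add2
c13: stall | r0:Mul1,r1:-6,r2:Add1,r3:48,r4:Add2
c14: stall | r0:Mul1,r1:-6,r2:Add1,r3:48,r4:Add2
c15: CDB Add1=96; issue ADD r0<-Add1 | r0:Add1,r1:-6,r2:96,r3:48,r4:Add2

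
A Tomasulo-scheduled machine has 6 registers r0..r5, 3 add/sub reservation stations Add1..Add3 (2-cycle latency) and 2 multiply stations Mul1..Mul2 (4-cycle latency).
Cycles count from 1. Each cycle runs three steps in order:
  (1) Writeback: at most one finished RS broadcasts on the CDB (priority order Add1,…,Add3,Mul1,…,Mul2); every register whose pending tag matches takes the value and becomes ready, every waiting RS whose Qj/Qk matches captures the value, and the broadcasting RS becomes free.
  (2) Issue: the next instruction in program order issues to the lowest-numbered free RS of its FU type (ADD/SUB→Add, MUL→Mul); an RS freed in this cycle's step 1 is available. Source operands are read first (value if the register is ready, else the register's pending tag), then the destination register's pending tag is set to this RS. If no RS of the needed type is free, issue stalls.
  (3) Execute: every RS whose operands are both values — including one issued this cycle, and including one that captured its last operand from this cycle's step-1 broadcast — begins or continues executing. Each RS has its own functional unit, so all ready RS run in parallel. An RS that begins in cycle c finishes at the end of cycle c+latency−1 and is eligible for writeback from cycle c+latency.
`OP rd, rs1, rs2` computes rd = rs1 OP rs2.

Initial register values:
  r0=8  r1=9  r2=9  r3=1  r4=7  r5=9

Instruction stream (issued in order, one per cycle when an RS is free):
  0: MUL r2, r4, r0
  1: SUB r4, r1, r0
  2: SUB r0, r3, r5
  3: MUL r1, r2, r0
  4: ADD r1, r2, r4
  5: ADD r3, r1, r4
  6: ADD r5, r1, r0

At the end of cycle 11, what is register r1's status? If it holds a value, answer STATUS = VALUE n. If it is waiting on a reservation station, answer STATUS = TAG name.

cycle 1: issue MUL r2<-Mul1 // r0:8,r1:9,r2:Mul1,r3:1,r4:7,r5:9
cycle 2: issue SUB r4<-Add1 // r0:8,r1:9,r2:Mul1,r3:1,r4:Add1,r5:9
cycle 3: issue SUB r0<-Add2 // r0:Add2,r1:9,r2:Mul1,r3:1,r4:Add1,r5:9
cycle 4: CDB Add1=1; issue MUL r1<-Mul2 // r0:Add2,r1:Mul2,r2:Mul1,r3:1,r4:1,r5:9
cycle 5: CDB Add2=-8; issue ADD r1<-Add1 // r0:-8,r1:Add1,r2:Mul1,r3:1,r4:1,r5:9
cycle 6: CDB Mul1=56; issue ADD r3<-Add2 // r0:-8,r1:Add1,r2:56,r3:Add2,r4:1,r5:9
cycle 7: issue ADD r5<-Add3 // r0:-8,r1:Add1,r2:56,r3:Add2,r4:1,r5:Add3
cycle 8: CDB Add1=57 // r0:-8,r1:57,r2:56,r3:Add2,r4:1,r5:Add3
cycle 9: - // r0:-8,r1:57,r2:56,r3:Add2,r4:1,r5:Add3
cycle 10: CDB Add2=58 // r0:-8,r1:57,r2:56,r3:58,r4:1,r5:Add3
cycle 11: CDB Add3=49 // r0:-8,r1:57,r2:56,r3:58,r4:1,r5:49

STATUS = VALUE 57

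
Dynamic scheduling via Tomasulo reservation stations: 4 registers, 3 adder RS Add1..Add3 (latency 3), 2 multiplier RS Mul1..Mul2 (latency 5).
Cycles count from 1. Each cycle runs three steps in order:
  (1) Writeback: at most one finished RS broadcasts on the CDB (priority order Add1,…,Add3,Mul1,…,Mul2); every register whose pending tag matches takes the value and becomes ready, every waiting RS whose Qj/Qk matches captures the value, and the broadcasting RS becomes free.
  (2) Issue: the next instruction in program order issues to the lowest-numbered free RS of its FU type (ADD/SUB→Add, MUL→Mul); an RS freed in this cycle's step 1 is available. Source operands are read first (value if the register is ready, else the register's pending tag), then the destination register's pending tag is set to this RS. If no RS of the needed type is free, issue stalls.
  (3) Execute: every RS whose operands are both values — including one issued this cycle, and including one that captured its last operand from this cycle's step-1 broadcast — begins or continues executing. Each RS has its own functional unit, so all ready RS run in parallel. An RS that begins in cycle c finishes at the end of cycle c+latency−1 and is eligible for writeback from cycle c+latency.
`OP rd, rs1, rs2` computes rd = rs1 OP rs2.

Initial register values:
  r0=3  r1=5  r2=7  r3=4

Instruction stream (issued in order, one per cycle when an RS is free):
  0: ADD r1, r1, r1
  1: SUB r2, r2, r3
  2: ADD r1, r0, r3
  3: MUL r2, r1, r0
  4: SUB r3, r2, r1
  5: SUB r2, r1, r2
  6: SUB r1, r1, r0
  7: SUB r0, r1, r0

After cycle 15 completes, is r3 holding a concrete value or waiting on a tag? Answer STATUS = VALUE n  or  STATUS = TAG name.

STATUS = VALUE 14

c1: issue ADD r1<-Add1 | r0:3,r1:Add1,r2:7,r3:4
c2: issue SUB r2<-Add2 | r0:3,r1:Add1,r2:Add2,r3:4
c3: issue ADD r1<-Add3 | r0:3,r1:Add3,r2:Add2,r3:4
c4: CDB Add1=10; issue MUL r2<-Mul1 | r0:3,r1:Add3,r2:Mul1,r3:4
c5: CDB Add2=3; issue SUB r3<-Add1 | r0:3,r1:Add3,r2:Mul1,r3:Add1
c6: CDB Add3=7; issue SUB r2<-Add2 | r0:3,r1:7,r2:Add2,r3:Add1
c7: issue SUB r1<-Add3 | r0:3,r1:Add3,r2:Add2,r3:Add1
c8: stall | r0:3,r1:Add3,r2:Add2,r3:Add1
c9: stall | r0:3,r1:Add3,r2:Add2,r3:Add1
c10: CDB Add3=4; issue SUB r0<-Add3 | r0:Add3,r1:4,r2:Add2,r3:Add1
c11: CDB Mul1=21 | r0:Add3,r1:4,r2:Add2,r3:Add1
c12: - | r0:Add3,r1:4,r2:Add2,r3:Add1
c13: CDB Add3=1 | r0:1,r1:4,r2:Add2,r3:Add1
c14: CDB Add1=14 | r0:1,r1:4,r2:Add2,r3:14
c15: CDB Add2=-14 | r0:1,r1:4,r2:-14,r3:14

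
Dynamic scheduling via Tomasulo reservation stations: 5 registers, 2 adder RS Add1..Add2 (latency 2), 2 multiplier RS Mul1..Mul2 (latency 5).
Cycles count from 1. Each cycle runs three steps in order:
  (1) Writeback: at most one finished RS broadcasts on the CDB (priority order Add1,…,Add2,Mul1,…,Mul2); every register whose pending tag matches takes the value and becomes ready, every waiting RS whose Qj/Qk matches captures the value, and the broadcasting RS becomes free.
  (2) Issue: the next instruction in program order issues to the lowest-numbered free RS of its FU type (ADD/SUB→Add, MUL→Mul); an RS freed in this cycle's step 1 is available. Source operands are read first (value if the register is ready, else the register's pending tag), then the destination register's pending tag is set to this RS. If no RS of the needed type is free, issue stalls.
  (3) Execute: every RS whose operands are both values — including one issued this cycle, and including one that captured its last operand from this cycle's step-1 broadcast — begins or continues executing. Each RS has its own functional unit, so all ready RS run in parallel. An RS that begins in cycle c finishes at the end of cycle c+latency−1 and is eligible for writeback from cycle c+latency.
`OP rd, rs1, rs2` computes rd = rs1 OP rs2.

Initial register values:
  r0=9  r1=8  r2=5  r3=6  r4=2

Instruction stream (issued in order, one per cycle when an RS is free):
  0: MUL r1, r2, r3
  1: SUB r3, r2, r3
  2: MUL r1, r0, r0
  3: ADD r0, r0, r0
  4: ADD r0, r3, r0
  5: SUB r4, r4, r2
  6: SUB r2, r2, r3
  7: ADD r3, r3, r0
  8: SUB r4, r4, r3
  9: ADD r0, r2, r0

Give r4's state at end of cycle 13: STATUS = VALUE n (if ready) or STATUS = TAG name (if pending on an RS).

STATUS = VALUE -19

  c1: issue MUL r1<-Mul1  regs: r0:9,r1:Mul1,r2:5,r3:6,r4:2
  c2: issue SUB r3<-Add1  regs: r0:9,r1:Mul1,r2:5,r3:Add1,r4:2
  c3: issue MUL r1<-Mul2  regs: r0:9,r1:Mul2,r2:5,r3:Add1,r4:2
  c4: CDB Add1=-1; issue ADD r0<-Add1  regs: r0:Add1,r1:Mul2,r2:5,r3:-1,r4:2
  c5: issue ADD r0<-Add2  regs: r0:Add2,r1:Mul2,r2:5,r3:-1,r4:2
  c6: CDB Add1=18; issue SUB r4<-Add1  regs: r0:Add2,r1:Mul2,r2:5,r3:-1,r4:Add1
  c7: CDB Mul1=30; stall  regs: r0:Add2,r1:Mul2,r2:5,r3:-1,r4:Add1
  c8: CDB Add1=-3; issue SUB r2<-Add1  regs: r0:Add2,r1:Mul2,r2:Add1,r3:-1,r4:-3
  c9: CDB Add2=17; issue ADD r3<-Add2  regs: r0:17,r1:Mul2,r2:Add1,r3:Add2,r4:-3
  c10: CDB Add1=6; issue SUB r4<-Add1  regs: r0:17,r1:Mul2,r2:6,r3:Add2,r4:Add1
  c11: CDB Add2=16; issue ADD r0<-Add2  regs: r0:Add2,r1:Mul2,r2:6,r3:16,r4:Add1
  c12: CDB Mul2=81  regs: r0:Add2,r1:81,r2:6,r3:16,r4:Add1
  c13: CDB Add1=-19  regs: r0:Add2,r1:81,r2:6,r3:16,r4:-19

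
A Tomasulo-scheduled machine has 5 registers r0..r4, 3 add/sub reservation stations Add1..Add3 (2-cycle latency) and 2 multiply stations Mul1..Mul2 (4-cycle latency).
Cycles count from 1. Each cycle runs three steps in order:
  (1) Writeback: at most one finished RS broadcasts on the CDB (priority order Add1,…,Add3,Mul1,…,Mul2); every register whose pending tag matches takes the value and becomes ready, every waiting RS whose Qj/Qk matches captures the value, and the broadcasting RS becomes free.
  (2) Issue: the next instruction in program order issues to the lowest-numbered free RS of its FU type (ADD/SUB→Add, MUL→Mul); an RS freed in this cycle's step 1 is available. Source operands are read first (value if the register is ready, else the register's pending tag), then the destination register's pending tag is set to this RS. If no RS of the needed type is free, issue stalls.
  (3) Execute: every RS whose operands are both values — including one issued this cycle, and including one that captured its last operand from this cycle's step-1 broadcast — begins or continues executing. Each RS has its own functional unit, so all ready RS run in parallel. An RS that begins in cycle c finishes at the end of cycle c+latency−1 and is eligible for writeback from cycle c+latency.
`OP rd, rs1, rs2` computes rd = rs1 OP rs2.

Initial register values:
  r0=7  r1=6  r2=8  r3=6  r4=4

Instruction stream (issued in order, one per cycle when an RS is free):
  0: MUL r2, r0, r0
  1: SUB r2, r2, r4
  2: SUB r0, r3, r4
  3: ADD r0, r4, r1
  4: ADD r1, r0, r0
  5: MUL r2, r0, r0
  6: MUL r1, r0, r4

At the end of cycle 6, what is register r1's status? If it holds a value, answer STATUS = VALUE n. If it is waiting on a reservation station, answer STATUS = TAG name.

STATUS = TAG Add2

c1: issue MUL r2<-Mul1 | r0:7,r1:6,r2:Mul1,r3:6,r4:4
c2: issue SUB r2<-Add1 | r0:7,r1:6,r2:Add1,r3:6,r4:4
c3: issue SUB r0<-Add2 | r0:Add2,r1:6,r2:Add1,r3:6,r4:4
c4: issue ADD r0<-Add3 | r0:Add3,r1:6,r2:Add1,r3:6,r4:4
c5: CDB Add2=2; issue ADD r1<-Add2 | r0:Add3,r1:Add2,r2:Add1,r3:6,r4:4
c6: CDB Add3=10; issue MUL r2<-Mul2 | r0:10,r1:Add2,r2:Mul2,r3:6,r4:4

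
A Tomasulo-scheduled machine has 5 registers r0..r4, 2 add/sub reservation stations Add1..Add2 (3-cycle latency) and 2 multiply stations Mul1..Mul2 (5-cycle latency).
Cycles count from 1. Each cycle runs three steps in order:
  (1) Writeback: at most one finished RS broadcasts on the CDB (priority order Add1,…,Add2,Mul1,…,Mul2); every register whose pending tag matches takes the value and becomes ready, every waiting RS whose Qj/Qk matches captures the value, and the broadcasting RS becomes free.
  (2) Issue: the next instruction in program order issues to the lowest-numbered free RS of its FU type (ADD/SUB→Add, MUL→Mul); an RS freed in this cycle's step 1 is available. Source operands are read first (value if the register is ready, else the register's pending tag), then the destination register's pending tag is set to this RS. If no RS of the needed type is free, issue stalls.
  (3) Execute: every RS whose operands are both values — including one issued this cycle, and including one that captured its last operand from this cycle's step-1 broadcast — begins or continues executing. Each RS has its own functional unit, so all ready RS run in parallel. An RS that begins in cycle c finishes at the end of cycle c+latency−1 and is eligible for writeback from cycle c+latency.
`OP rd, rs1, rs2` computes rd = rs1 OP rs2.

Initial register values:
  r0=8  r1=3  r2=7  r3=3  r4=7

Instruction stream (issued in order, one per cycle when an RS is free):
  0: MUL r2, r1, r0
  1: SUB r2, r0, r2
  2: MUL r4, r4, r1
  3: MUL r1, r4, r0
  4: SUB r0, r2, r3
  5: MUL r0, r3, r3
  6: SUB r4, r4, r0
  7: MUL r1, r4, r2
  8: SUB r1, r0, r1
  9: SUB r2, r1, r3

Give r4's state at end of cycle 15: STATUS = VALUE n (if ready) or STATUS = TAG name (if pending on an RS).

c1: issue MUL r2<-Mul1 | r0:8,r1:3,r2:Mul1,r3:3,r4:7
c2: issue SUB r2<-Add1 | r0:8,r1:3,r2:Add1,r3:3,r4:7
c3: issue MUL r4<-Mul2 | r0:8,r1:3,r2:Add1,r3:3,r4:Mul2
c4: stall | r0:8,r1:3,r2:Add1,r3:3,r4:Mul2
c5: stall | r0:8,r1:3,r2:Add1,r3:3,r4:Mul2
c6: CDB Mul1=24; issue MUL r1<-Mul1 | r0:8,r1:Mul1,r2:Add1,r3:3,r4:Mul2
c7: issue SUB r0<-Add2 | r0:Add2,r1:Mul1,r2:Add1,r3:3,r4:Mul2
c8: CDB Mul2=21; issue MUL r0<-Mul2 | r0:Mul2,r1:Mul1,r2:Add1,r3:3,r4:21
c9: CDB Add1=-16; issue SUB r4<-Add1 | r0:Mul2,r1:Mul1,r2:-16,r3:3,r4:Add1
c10: stall | r0:Mul2,r1:Mul1,r2:-16,r3:3,r4:Add1
c11: stall | r0:Mul2,r1:Mul1,r2:-16,r3:3,r4:Add1
c12: CDB Add2=-19; stall | r0:Mul2,r1:Mul1,r2:-16,r3:3,r4:Add1
c13: CDB Mul1=168; issue MUL r1<-Mul1 | r0:Mul2,r1:Mul1,r2:-16,r3:3,r4:Add1
c14: CDB Mul2=9; issue SUB r1<-Add2 | r0:9,r1:Add2,r2:-16,r3:3,r4:Add1
c15: stall | r0:9,r1:Add2,r2:-16,r3:3,r4:Add1

STATUS = TAG Add1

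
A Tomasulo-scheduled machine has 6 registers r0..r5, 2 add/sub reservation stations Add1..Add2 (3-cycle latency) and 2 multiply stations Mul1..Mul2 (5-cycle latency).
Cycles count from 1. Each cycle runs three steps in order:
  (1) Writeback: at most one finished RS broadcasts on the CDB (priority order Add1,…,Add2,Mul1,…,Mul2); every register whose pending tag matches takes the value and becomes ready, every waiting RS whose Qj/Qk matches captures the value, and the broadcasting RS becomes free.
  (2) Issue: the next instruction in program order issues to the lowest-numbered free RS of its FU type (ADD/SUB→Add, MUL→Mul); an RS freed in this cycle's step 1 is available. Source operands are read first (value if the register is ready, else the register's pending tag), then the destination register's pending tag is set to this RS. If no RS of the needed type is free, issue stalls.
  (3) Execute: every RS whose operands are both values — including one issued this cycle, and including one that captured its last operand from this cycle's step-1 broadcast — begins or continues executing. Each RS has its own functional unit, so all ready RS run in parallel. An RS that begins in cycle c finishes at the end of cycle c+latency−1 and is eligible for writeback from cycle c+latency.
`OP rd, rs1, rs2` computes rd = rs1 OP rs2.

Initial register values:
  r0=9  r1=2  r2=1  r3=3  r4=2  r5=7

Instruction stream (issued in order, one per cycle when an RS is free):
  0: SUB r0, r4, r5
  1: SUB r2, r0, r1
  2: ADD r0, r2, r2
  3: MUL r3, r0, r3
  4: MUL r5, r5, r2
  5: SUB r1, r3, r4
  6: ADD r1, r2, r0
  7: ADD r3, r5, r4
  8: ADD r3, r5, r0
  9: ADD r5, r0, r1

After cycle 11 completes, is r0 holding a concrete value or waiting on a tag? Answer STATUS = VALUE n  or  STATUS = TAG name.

cycle 1: issue SUB r0<-Add1 // r0:Add1,r1:2,r2:1,r3:3,r4:2,r5:7
cycle 2: issue SUB r2<-Add2 // r0:Add1,r1:2,r2:Add2,r3:3,r4:2,r5:7
cycle 3: stall // r0:Add1,r1:2,r2:Add2,r3:3,r4:2,r5:7
cycle 4: CDB Add1=-5; issue ADD r0<-Add1 // r0:Add1,r1:2,r2:Add2,r3:3,r4:2,r5:7
cycle 5: issue MUL r3<-Mul1 // r0:Add1,r1:2,r2:Add2,r3:Mul1,r4:2,r5:7
cycle 6: issue MUL r5<-Mul2 // r0:Add1,r1:2,r2:Add2,r3:Mul1,r4:2,r5:Mul2
cycle 7: CDB Add2=-7; issue SUB r1<-Add2 // r0:Add1,r1:Add2,r2:-7,r3:Mul1,r4:2,r5:Mul2
cycle 8: stall // r0:Add1,r1:Add2,r2:-7,r3:Mul1,r4:2,r5:Mul2
cycle 9: stall // r0:Add1,r1:Add2,r2:-7,r3:Mul1,r4:2,r5:Mul2
cycle 10: CDB Add1=-14; issue ADD r1<-Add1 // r0:-14,r1:Add1,r2:-7,r3:Mul1,r4:2,r5:Mul2
cycle 11: stall // r0:-14,r1:Add1,r2:-7,r3:Mul1,r4:2,r5:Mul2

STATUS = VALUE -14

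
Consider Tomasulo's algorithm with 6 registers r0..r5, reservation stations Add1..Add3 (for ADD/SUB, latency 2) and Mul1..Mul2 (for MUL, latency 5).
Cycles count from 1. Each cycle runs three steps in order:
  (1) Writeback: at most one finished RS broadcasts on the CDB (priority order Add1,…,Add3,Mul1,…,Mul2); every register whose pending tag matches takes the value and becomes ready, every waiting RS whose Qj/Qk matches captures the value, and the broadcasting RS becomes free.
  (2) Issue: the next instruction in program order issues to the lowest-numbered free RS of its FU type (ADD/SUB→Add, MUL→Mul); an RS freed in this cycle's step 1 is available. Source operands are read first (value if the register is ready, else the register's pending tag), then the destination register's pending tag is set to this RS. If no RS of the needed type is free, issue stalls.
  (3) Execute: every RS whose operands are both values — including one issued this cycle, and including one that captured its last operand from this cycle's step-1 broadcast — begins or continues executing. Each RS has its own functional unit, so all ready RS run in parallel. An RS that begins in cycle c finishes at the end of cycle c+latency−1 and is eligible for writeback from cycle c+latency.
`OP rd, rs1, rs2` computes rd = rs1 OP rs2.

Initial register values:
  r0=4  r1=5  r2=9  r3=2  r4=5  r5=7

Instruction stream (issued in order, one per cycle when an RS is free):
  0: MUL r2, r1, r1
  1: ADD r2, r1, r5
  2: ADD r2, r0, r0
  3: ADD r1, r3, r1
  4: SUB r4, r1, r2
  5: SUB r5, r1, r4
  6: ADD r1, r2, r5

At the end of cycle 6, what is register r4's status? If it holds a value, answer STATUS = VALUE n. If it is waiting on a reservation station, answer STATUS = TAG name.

STATUS = TAG Add2

c1: issue MUL r2<-Mul1 | r0:4,r1:5,r2:Mul1,r3:2,r4:5,r5:7
c2: issue ADD r2<-Add1 | r0:4,r1:5,r2:Add1,r3:2,r4:5,r5:7
c3: issue ADD r2<-Add2 | r0:4,r1:5,r2:Add2,r3:2,r4:5,r5:7
c4: CDB Add1=12; issue ADD r1<-Add1 | r0:4,r1:Add1,r2:Add2,r3:2,r4:5,r5:7
c5: CDB Add2=8; issue SUB r4<-Add2 | r0:4,r1:Add1,r2:8,r3:2,r4:Add2,r5:7
c6: CDB Add1=7; issue SUB r5<-Add1 | r0:4,r1:7,r2:8,r3:2,r4:Add2,r5:Add1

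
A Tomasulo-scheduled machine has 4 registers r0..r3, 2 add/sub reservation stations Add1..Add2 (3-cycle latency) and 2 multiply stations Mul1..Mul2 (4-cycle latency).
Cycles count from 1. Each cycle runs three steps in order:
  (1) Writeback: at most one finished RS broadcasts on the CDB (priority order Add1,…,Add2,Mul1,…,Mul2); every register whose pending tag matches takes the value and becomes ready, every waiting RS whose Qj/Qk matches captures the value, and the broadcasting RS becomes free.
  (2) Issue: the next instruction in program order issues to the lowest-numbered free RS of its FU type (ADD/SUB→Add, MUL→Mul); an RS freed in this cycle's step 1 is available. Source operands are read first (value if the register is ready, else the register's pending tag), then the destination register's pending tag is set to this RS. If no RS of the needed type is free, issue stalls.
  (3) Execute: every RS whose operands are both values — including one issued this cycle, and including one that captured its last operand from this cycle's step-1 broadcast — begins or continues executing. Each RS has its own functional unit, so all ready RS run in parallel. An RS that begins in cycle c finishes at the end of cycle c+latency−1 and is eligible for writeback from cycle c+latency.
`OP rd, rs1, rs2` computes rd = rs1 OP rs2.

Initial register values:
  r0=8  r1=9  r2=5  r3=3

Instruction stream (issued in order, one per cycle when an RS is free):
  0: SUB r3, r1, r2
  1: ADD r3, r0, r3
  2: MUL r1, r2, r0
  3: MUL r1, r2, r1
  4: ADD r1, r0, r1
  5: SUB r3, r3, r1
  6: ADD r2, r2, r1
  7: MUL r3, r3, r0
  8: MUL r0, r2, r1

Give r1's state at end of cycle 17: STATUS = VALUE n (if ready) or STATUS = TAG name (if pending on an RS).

c1: issue SUB r3<-Add1 | r0:8,r1:9,r2:5,r3:Add1
c2: issue ADD r3<-Add2 | r0:8,r1:9,r2:5,r3:Add2
c3: issue MUL r1<-Mul1 | r0:8,r1:Mul1,r2:5,r3:Add2
c4: CDB Add1=4; issue MUL r1<-Mul2 | r0:8,r1:Mul2,r2:5,r3:Add2
c5: issue ADD r1<-Add1 | r0:8,r1:Add1,r2:5,r3:Add2
c6: stall | r0:8,r1:Add1,r2:5,r3:Add2
c7: CDB Add2=12; issue SUB r3<-Add2 | r0:8,r1:Add1,r2:5,r3:Add2
c8: CDB Mul1=40; stall | r0:8,r1:Add1,r2:5,r3:Add2
c9: stall | r0:8,r1:Add1,r2:5,r3:Add2
c10: stall | r0:8,r1:Add1,r2:5,r3:Add2
c11: stall | r0:8,r1:Add1,r2:5,r3:Add2
c12: CDB Mul2=200; stall | r0:8,r1:Add1,r2:5,r3:Add2
c13: stall | r0:8,r1:Add1,r2:5,r3:Add2
c14: stall | r0:8,r1:Add1,r2:5,r3:Add2
c15: CDB Add1=208; issue ADD r2<-Add1 | r0:8,r1:208,r2:Add1,r3:Add2
c16: issue MUL r3<-Mul1 | r0:8,r1:208,r2:Add1,r3:Mul1
c17: issue MUL r0<-Mul2 | r0:Mul2,r1:208,r2:Add1,r3:Mul1

STATUS = VALUE 208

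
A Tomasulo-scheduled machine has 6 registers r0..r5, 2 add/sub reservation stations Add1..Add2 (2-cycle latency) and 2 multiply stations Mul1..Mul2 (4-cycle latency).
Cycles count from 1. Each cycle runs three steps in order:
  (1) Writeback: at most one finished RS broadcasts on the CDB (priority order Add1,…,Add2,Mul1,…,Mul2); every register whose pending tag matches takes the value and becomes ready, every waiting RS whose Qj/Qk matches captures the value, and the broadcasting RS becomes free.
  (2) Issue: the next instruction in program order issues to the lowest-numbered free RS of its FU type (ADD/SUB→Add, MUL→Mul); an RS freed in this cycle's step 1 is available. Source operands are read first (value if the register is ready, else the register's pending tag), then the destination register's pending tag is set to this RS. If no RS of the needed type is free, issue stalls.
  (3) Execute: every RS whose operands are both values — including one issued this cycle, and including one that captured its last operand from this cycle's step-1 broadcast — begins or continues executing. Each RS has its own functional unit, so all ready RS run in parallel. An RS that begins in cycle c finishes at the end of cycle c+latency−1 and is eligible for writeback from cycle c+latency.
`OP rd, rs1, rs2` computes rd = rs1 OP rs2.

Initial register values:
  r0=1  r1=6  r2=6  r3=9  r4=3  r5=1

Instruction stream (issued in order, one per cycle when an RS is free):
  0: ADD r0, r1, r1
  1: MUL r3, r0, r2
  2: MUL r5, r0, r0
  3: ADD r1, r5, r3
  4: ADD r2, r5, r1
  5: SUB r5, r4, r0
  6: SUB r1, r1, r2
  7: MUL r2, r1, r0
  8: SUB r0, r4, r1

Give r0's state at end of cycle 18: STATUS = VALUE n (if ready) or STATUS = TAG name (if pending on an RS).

c1: issue ADD r0<-Add1 | r0:Add1,r1:6,r2:6,r3:9,r4:3,r5:1
c2: issue MUL r3<-Mul1 | r0:Add1,r1:6,r2:6,r3:Mul1,r4:3,r5:1
c3: CDB Add1=12; issue MUL r5<-Mul2 | r0:12,r1:6,r2:6,r3:Mul1,r4:3,r5:Mul2
c4: issue ADD r1<-Add1 | r0:12,r1:Add1,r2:6,r3:Mul1,r4:3,r5:Mul2
c5: issue ADD r2<-Add2 | r0:12,r1:Add1,r2:Add2,r3:Mul1,r4:3,r5:Mul2
c6: stall | r0:12,r1:Add1,r2:Add2,r3:Mul1,r4:3,r5:Mul2
c7: CDB Mul1=72; stall | r0:12,r1:Add1,r2:Add2,r3:72,r4:3,r5:Mul2
c8: CDB Mul2=144; stall | r0:12,r1:Add1,r2:Add2,r3:72,r4:3,r5:144
c9: stall | r0:12,r1:Add1,r2:Add2,r3:72,r4:3,r5:144
c10: CDB Add1=216; issue SUB r5<-Add1 | r0:12,r1:216,r2:Add2,r3:72,r4:3,r5:Add1
c11: stall | r0:12,r1:216,r2:Add2,r3:72,r4:3,r5:Add1
c12: CDB Add1=-9; issue SUB r1<-Add1 | r0:12,r1:Add1,r2:Add2,r3:72,r4:3,r5:-9
c13: CDB Add2=360; issue MUL r2<-Mul1 | r0:12,r1:Add1,r2:Mul1,r3:72,r4:3,r5:-9
c14: issue SUB r0<-Add2 | r0:Add2,r1:Add1,r2:Mul1,r3:72,r4:3,r5:-9
c15: CDB Add1=-144 | r0:Add2,r1:-144,r2:Mul1,r3:72,r4:3,r5:-9
c16: - | r0:Add2,r1:-144,r2:Mul1,r3:72,r4:3,r5:-9
c17: CDB Add2=147 | r0:147,r1:-144,r2:Mul1,r3:72,r4:3,r5:-9
c18: - | r0:147,r1:-144,r2:Mul1,r3:72,r4:3,r5:-9

STATUS = VALUE 147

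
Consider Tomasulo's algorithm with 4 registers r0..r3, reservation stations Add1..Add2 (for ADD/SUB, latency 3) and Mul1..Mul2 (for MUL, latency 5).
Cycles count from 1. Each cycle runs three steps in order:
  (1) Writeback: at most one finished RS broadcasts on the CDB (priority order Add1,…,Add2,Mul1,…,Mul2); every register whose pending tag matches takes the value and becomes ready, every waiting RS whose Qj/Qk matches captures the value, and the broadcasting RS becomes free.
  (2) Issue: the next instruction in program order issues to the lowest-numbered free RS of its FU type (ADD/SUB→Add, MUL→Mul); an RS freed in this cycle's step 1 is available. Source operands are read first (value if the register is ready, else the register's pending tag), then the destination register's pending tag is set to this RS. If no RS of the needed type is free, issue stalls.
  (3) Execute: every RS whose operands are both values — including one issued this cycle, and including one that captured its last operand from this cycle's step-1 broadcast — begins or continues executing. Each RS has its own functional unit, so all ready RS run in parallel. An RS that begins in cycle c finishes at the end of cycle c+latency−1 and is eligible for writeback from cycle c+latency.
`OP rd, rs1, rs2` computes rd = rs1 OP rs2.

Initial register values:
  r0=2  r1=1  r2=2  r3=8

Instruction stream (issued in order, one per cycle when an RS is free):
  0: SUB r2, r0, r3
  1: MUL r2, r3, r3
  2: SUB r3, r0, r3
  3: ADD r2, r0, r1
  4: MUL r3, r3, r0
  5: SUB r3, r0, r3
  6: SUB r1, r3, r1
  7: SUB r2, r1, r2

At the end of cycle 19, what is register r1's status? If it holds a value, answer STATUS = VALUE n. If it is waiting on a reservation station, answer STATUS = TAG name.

c1: issue SUB r2<-Add1 | r0:2,r1:1,r2:Add1,r3:8
c2: issue MUL r2<-Mul1 | r0:2,r1:1,r2:Mul1,r3:8
c3: issue SUB r3<-Add2 | r0:2,r1:1,r2:Mul1,r3:Add2
c4: CDB Add1=-6; issue ADD r2<-Add1 | r0:2,r1:1,r2:Add1,r3:Add2
c5: issue MUL r3<-Mul2 | r0:2,r1:1,r2:Add1,r3:Mul2
c6: CDB Add2=-6; issue SUB r3<-Add2 | r0:2,r1:1,r2:Add1,r3:Add2
c7: CDB Add1=3; issue SUB r1<-Add1 | r0:2,r1:Add1,r2:3,r3:Add2
c8: CDB Mul1=64; stall | r0:2,r1:Add1,r2:3,r3:Add2
c9: stall | r0:2,r1:Add1,r2:3,r3:Add2
c10: stall | r0:2,r1:Add1,r2:3,r3:Add2
c11: CDB Mul2=-12; stall | r0:2,r1:Add1,r2:3,r3:Add2
c12: stall | r0:2,r1:Add1,r2:3,r3:Add2
c13: stall | r0:2,r1:Add1,r2:3,r3:Add2
c14: CDB Add2=14; issue SUB r2<-Add2 | r0:2,r1:Add1,r2:Add2,r3:14
c15: - | r0:2,r1:Add1,r2:Add2,r3:14
c16: - | r0:2,r1:Add1,r2:Add2,r3:14
c17: CDB Add1=13 | r0:2,r1:13,r2:Add2,r3:14
c18: - | r0:2,r1:13,r2:Add2,r3:14
c19: - | r0:2,r1:13,r2:Add2,r3:14

STATUS = VALUE 13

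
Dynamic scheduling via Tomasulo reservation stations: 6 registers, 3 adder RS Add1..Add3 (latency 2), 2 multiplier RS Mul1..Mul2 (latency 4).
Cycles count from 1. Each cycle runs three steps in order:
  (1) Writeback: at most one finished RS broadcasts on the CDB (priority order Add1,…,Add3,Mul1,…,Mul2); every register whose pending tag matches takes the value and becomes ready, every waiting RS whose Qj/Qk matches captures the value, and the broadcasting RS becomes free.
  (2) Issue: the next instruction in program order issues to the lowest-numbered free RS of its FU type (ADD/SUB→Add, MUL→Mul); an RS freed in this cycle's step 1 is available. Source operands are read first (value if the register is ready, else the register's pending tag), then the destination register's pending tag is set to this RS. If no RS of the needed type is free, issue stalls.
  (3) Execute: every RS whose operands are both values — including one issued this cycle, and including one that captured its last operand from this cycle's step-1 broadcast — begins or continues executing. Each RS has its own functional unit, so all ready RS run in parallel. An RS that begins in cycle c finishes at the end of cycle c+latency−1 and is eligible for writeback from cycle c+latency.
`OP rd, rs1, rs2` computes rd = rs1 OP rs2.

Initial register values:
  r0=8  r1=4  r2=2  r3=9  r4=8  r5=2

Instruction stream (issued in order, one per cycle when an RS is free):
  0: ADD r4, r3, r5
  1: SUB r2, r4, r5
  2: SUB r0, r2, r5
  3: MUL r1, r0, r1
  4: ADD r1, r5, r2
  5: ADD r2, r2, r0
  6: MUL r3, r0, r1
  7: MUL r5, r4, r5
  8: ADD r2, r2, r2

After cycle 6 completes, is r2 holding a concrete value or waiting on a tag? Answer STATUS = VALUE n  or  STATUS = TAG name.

cycle 1: issue ADD r4<-Add1 // r0:8,r1:4,r2:2,r3:9,r4:Add1,r5:2
cycle 2: issue SUB r2<-Add2 // r0:8,r1:4,r2:Add2,r3:9,r4:Add1,r5:2
cycle 3: CDB Add1=11; issue SUB r0<-Add1 // r0:Add1,r1:4,r2:Add2,r3:9,r4:11,r5:2
cycle 4: issue MUL r1<-Mul1 // r0:Add1,r1:Mul1,r2:Add2,r3:9,r4:11,r5:2
cycle 5: CDB Add2=9; issue ADD r1<-Add2 // r0:Add1,r1:Add2,r2:9,r3:9,r4:11,r5:2
cycle 6: issue ADD r2<-Add3 // r0:Add1,r1:Add2,r2:Add3,r3:9,r4:11,r5:2

STATUS = TAG Add3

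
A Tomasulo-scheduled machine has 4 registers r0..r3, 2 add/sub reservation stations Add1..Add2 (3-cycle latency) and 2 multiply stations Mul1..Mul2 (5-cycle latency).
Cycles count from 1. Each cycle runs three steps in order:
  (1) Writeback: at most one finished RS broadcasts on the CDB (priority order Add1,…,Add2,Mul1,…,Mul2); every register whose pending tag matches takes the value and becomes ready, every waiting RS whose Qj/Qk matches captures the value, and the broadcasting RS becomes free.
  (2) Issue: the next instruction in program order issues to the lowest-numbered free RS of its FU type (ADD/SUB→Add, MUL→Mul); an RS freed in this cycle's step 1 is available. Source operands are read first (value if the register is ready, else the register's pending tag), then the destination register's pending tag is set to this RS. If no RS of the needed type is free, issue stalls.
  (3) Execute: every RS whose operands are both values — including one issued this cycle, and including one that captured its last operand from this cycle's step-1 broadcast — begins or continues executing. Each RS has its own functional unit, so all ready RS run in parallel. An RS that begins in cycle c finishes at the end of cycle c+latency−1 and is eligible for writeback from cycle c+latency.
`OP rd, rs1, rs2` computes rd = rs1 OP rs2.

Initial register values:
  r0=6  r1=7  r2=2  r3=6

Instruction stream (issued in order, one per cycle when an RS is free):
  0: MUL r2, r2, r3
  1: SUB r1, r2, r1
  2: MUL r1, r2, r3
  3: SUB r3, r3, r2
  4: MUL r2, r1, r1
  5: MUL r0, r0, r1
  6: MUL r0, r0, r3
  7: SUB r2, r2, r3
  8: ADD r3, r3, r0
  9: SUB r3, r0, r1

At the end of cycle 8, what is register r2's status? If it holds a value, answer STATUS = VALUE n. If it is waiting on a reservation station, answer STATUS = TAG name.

STATUS = TAG Mul1

cycle 1: issue MUL r2<-Mul1 // r0:6,r1:7,r2:Mul1,r3:6
cycle 2: issue SUB r1<-Add1 // r0:6,r1:Add1,r2:Mul1,r3:6
cycle 3: issue MUL r1<-Mul2 // r0:6,r1:Mul2,r2:Mul1,r3:6
cycle 4: issue SUB r3<-Add2 // r0:6,r1:Mul2,r2:Mul1,r3:Add2
cycle 5: stall // r0:6,r1:Mul2,r2:Mul1,r3:Add2
cycle 6: CDB Mul1=12; issue MUL r2<-Mul1 // r0:6,r1:Mul2,r2:Mul1,r3:Add2
cycle 7: stall // r0:6,r1:Mul2,r2:Mul1,r3:Add2
cycle 8: stall // r0:6,r1:Mul2,r2:Mul1,r3:Add2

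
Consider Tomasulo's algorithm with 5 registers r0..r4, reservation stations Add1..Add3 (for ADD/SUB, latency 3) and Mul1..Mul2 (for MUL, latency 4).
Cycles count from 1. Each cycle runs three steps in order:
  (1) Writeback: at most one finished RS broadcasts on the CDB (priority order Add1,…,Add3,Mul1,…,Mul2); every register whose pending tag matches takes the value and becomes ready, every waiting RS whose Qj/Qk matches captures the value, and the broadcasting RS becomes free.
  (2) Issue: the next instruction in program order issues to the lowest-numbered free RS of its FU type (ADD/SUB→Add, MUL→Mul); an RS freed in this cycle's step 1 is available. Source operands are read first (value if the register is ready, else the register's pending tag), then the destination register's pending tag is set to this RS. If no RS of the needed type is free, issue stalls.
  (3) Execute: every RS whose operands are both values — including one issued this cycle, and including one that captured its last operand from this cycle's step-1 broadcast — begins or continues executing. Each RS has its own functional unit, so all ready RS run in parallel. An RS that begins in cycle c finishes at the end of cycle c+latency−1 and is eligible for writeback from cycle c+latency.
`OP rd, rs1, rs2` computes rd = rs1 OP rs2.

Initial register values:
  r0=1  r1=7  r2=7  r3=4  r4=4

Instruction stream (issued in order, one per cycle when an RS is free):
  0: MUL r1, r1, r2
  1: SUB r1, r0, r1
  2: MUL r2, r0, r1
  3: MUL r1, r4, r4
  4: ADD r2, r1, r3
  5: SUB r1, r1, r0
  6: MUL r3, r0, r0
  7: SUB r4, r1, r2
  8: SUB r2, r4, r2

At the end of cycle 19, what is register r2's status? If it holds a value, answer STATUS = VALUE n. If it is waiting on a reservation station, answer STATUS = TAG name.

STATUS = VALUE -25

cycle 1: issue MUL r1<-Mul1 // r0:1,r1:Mul1,r2:7,r3:4,r4:4
cycle 2: issue SUB r1<-Add1 // r0:1,r1:Add1,r2:7,r3:4,r4:4
cycle 3: issue MUL r2<-Mul2 // r0:1,r1:Add1,r2:Mul2,r3:4,r4:4
cycle 4: stall // r0:1,r1:Add1,r2:Mul2,r3:4,r4:4
cycle 5: CDB Mul1=49; issue MUL r1<-Mul1 // r0:1,r1:Mul1,r2:Mul2,r3:4,r4:4
cycle 6: issue ADD r2<-Add2 // r0:1,r1:Mul1,r2:Add2,r3:4,r4:4
cycle 7: issue SUB r1<-Add3 // r0:1,r1:Add3,r2:Add2,r3:4,r4:4
cycle 8: CDB Add1=-48; stall // r0:1,r1:Add3,r2:Add2,r3:4,r4:4
cycle 9: CDB Mul1=16; issue MUL r3<-Mul1 // r0:1,r1:Add3,r2:Add2,r3:Mul1,r4:4
cycle 10: issue SUB r4<-Add1 // r0:1,r1:Add3,r2:Add2,r3:Mul1,r4:Add1
cycle 11: stall // r0:1,r1:Add3,r2:Add2,r3:Mul1,r4:Add1
cycle 12: CDB Add2=20; issue SUB r2<-Add2 // r0:1,r1:Add3,r2:Add2,r3:Mul1,r4:Add1
cycle 13: CDB Add3=15 // r0:1,r1:15,r2:Add2,r3:Mul1,r4:Add1
cycle 14: CDB Mul1=1 // r0:1,r1:15,r2:Add2,r3:1,r4:Add1
cycle 15: CDB Mul2=-48 // r0:1,r1:15,r2:Add2,r3:1,r4:Add1
cycle 16: CDB Add1=-5 // r0:1,r1:15,r2:Add2,r3:1,r4:-5
cycle 17: - // r0:1,r1:15,r2:Add2,r3:1,r4:-5
cycle 18: - // r0:1,r1:15,r2:Add2,r3:1,r4:-5
cycle 19: CDB Add2=-25 // r0:1,r1:15,r2:-25,r3:1,r4:-5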